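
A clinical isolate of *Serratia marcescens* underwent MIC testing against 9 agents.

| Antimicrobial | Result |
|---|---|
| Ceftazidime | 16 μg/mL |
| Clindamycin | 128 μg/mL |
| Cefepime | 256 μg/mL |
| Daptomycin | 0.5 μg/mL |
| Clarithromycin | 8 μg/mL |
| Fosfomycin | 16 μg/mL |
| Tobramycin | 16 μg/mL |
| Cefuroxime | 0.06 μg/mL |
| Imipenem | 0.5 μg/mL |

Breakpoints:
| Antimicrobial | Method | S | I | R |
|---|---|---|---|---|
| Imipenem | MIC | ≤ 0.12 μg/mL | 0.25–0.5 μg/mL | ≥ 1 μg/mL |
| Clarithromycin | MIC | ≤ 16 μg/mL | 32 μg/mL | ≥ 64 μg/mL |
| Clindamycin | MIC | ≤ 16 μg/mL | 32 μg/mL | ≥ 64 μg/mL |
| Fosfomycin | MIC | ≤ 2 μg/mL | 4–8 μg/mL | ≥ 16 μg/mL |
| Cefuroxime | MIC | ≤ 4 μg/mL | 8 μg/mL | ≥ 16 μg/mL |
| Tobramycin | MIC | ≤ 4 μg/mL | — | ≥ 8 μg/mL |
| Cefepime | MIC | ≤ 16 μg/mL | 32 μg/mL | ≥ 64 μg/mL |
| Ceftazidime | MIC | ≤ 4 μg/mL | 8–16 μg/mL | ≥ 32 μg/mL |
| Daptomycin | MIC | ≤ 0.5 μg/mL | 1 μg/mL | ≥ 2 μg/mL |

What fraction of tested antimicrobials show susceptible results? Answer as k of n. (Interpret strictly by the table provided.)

Ceftazidime 16 μg/mL: in 8–16 μg/mL — intermediate
Clindamycin: 128 μg/mL is ≥ 64 μg/mL → resistant
Cefepime: 256 μg/mL is ≥ 64 μg/mL ⇒ resistant
Daptomycin 0.5 μg/mL: ≤ 0.5 μg/mL → S
Clarithromycin 8 μg/mL: ≤ 16 μg/mL → susceptible
Fosfomycin (16 μg/mL) ≥ 16 μg/mL — Resistant
Tobramycin (16 μg/mL) ≥ 8 μg/mL — R
Cefuroxime (0.06 μg/mL) ≤ 4 μg/mL → S
Imipenem (0.5 μg/mL) in 0.25–0.5 μg/mL — I
Susceptible: 3/9

3 of 9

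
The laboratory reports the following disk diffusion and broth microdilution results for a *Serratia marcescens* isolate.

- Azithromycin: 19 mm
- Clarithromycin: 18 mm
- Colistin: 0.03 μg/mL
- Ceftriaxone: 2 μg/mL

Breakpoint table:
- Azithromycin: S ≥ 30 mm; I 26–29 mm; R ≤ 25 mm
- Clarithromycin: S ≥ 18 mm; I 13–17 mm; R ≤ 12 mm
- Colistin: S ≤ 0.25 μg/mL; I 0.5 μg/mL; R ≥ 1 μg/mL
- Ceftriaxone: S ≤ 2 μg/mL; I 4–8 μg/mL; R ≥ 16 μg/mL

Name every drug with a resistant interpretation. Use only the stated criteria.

Azithromycin (19 mm) ≤ 25 mm ⇒ resistant
Clarithromycin (18 mm) ≥ 18 mm — S
Colistin 0.03 μg/mL: ≤ 0.25 μg/mL ⇒ S
Ceftriaxone 2 μg/mL: ≤ 2 μg/mL → susceptible

azithromycin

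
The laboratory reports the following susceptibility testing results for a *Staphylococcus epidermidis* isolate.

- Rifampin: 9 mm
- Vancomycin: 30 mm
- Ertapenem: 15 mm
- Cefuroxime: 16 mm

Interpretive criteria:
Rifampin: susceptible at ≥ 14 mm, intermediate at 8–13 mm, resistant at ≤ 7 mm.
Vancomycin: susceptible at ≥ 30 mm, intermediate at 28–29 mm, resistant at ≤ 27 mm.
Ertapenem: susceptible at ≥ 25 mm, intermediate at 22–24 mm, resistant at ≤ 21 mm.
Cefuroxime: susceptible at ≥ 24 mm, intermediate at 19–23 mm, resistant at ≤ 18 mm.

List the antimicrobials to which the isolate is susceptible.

Rifampin (9 mm) in 8–13 mm ⇒ Intermediate
Vancomycin: 30 mm is ≥ 30 mm — Susceptible
Ertapenem (15 mm) ≤ 21 mm → R
Cefuroxime: 16 mm is ≤ 18 mm → resistant

vancomycin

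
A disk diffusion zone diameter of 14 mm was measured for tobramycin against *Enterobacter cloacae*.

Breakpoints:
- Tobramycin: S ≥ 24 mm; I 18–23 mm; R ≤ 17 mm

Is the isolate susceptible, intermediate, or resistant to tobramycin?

Resistant

Tobramycin (14 mm) ≤ 17 mm — Resistant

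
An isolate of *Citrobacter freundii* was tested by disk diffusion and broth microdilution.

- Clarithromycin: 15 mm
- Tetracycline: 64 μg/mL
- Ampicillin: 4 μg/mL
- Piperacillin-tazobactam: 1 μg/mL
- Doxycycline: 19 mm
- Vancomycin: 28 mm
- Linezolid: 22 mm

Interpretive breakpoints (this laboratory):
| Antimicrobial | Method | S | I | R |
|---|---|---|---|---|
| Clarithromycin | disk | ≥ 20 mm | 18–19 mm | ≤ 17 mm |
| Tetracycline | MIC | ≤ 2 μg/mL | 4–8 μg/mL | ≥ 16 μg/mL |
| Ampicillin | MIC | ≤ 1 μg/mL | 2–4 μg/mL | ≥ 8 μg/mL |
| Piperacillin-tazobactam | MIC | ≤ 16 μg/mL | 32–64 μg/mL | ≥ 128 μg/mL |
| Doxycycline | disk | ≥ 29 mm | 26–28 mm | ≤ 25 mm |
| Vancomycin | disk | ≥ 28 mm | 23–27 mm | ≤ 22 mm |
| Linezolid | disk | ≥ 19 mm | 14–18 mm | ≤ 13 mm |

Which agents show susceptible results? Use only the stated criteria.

piperacillin-tazobactam, vancomycin, linezolid

Clarithromycin: 15 mm is ≤ 17 mm → Resistant
Tetracycline (64 μg/mL) ≥ 16 μg/mL ⇒ resistant
Ampicillin (4 μg/mL) in 2–4 μg/mL — I
Piperacillin-tazobactam (1 μg/mL) ≤ 16 μg/mL ⇒ S
Doxycycline: 19 mm is ≤ 25 mm ⇒ R
Vancomycin (28 mm) ≥ 28 mm ⇒ susceptible
Linezolid: 22 mm is ≥ 19 mm → S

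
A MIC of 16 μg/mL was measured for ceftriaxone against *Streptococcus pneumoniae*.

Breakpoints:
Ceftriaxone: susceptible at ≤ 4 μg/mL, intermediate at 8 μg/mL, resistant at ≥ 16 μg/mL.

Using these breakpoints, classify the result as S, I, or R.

Ceftriaxone 16 μg/mL: ≥ 16 μg/mL ⇒ Resistant

R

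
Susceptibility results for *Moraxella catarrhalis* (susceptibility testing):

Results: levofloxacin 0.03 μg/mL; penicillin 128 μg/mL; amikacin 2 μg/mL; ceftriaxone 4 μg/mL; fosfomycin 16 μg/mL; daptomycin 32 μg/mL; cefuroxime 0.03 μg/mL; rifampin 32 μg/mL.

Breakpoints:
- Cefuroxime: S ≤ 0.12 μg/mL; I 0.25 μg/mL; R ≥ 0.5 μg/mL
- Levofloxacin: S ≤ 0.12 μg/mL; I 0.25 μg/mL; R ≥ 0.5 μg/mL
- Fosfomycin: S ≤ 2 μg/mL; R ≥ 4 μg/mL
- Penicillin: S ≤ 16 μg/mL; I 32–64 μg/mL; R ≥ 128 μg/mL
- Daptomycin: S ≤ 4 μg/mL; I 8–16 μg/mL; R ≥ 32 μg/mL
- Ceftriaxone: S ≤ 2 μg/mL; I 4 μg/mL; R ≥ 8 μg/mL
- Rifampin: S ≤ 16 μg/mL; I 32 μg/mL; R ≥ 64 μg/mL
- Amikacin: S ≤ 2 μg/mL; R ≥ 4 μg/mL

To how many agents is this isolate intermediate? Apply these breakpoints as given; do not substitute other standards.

Levofloxacin 0.03 μg/mL: ≤ 0.12 μg/mL — S
Penicillin (128 μg/mL) ≥ 128 μg/mL ⇒ resistant
Amikacin (2 μg/mL) ≤ 2 μg/mL — susceptible
Ceftriaxone 4 μg/mL: = 4 μg/mL → intermediate
Fosfomycin (16 μg/mL) ≥ 4 μg/mL ⇒ R
Daptomycin 32 μg/mL: ≥ 32 μg/mL → Resistant
Cefuroxime 0.03 μg/mL: ≤ 0.12 μg/mL ⇒ S
Rifampin: 32 μg/mL is = 32 μg/mL — I
Intermediate: 2

2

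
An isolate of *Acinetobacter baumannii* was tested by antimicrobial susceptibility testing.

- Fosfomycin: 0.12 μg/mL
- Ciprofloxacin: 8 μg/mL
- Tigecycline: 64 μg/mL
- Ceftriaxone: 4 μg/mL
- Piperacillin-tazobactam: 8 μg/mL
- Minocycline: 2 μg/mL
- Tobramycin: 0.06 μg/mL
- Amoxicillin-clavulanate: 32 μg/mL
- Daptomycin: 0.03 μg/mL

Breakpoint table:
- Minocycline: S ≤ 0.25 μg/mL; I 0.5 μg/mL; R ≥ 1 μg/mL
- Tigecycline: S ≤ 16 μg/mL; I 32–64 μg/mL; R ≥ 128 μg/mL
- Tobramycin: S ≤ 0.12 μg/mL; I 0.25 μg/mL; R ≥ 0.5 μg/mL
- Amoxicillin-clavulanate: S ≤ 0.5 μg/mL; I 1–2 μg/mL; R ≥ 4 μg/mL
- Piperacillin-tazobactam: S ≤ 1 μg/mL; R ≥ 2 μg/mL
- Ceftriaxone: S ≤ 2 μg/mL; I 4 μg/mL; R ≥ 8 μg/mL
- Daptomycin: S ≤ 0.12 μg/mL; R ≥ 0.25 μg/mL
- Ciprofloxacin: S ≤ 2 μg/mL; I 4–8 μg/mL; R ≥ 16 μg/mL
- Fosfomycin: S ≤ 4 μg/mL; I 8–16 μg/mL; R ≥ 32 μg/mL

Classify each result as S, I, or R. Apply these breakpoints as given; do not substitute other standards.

Fosfomycin 0.12 μg/mL: ≤ 4 μg/mL — susceptible
Ciprofloxacin (8 μg/mL) in 4–8 μg/mL → I
Tigecycline: 64 μg/mL is in 32–64 μg/mL — Intermediate
Ceftriaxone (4 μg/mL) = 4 μg/mL → intermediate
Piperacillin-tazobactam 8 μg/mL: ≥ 2 μg/mL — R
Minocycline 2 μg/mL: ≥ 1 μg/mL → R
Tobramycin: 0.06 μg/mL is ≤ 0.12 μg/mL → S
Amoxicillin-clavulanate (32 μg/mL) ≥ 4 μg/mL → R
Daptomycin: 0.03 μg/mL is ≤ 0.12 μg/mL ⇒ Susceptible

S, I, I, I, R, R, S, R, S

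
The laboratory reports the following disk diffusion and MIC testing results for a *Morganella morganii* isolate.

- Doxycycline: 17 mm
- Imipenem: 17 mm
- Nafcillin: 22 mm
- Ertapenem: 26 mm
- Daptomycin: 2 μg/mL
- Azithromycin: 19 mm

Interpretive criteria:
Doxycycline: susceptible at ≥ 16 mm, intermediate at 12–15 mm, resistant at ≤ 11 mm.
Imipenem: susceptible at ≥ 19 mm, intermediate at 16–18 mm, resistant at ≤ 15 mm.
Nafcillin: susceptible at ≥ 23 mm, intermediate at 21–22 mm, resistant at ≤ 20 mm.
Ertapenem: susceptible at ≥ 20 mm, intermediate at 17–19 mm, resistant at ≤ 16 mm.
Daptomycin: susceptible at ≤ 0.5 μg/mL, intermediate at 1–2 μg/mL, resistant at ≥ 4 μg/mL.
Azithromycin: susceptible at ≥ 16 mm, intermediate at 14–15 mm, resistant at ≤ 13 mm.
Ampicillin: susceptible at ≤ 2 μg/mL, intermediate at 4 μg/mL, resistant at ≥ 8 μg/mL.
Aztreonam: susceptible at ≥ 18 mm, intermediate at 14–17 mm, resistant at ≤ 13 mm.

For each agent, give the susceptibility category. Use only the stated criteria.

Doxycycline: 17 mm is ≥ 16 mm — S
Imipenem: 17 mm is in 16–18 mm ⇒ intermediate
Nafcillin 22 mm: in 21–22 mm → Intermediate
Ertapenem 26 mm: ≥ 20 mm — susceptible
Daptomycin (2 μg/mL) in 1–2 μg/mL ⇒ I
Azithromycin (19 mm) ≥ 16 mm — S

S, I, I, S, I, S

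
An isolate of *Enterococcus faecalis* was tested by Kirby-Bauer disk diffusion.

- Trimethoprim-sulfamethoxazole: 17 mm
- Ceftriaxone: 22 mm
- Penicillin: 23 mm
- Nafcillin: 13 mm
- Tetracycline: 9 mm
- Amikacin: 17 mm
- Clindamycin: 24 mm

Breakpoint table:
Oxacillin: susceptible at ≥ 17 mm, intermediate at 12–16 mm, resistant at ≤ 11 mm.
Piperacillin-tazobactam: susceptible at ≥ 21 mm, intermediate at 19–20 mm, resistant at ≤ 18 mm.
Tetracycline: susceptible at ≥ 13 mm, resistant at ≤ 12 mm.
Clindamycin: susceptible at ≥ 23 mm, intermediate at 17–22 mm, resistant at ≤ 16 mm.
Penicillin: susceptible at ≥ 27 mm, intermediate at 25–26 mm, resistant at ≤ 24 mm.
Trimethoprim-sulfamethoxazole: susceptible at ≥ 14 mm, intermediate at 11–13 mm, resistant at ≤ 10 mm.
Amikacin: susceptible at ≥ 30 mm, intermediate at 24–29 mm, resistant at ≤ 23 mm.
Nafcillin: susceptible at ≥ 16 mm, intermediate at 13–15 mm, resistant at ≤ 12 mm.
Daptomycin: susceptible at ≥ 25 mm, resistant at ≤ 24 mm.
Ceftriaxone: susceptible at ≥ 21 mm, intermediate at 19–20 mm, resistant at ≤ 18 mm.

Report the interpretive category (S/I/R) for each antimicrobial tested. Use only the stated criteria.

S, S, R, I, R, R, S

Trimethoprim-sulfamethoxazole: 17 mm is ≥ 14 mm → S
Ceftriaxone 22 mm: ≥ 21 mm ⇒ Susceptible
Penicillin: 23 mm is ≤ 24 mm — Resistant
Nafcillin (13 mm) in 13–15 mm — intermediate
Tetracycline (9 mm) ≤ 12 mm ⇒ resistant
Amikacin (17 mm) ≤ 23 mm — R
Clindamycin: 24 mm is ≥ 23 mm — susceptible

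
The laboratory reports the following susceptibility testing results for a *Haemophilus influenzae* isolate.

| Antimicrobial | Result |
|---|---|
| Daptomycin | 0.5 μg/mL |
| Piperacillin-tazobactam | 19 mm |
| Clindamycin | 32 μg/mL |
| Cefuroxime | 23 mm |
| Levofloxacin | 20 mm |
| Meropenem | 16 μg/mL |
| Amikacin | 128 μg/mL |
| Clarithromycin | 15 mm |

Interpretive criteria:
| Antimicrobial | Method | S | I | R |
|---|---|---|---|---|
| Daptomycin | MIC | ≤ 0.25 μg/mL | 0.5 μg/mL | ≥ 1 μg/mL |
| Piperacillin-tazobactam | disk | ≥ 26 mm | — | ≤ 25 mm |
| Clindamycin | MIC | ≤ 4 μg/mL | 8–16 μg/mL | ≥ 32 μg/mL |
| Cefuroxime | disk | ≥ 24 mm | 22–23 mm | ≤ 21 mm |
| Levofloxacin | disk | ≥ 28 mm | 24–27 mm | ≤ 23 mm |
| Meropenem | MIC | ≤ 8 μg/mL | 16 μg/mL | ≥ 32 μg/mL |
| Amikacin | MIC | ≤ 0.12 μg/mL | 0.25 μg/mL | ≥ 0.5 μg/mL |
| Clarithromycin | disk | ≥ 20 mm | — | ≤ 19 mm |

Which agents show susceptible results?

none

Daptomycin (0.5 μg/mL) = 0.5 μg/mL → intermediate
Piperacillin-tazobactam: 19 mm is ≤ 25 mm → R
Clindamycin: 32 μg/mL is ≥ 32 μg/mL → resistant
Cefuroxime 23 mm: in 22–23 mm → I
Levofloxacin 20 mm: ≤ 23 mm → R
Meropenem: 16 μg/mL is = 16 μg/mL → I
Amikacin: 128 μg/mL is ≥ 0.5 μg/mL → R
Clarithromycin 15 mm: ≤ 19 mm ⇒ Resistant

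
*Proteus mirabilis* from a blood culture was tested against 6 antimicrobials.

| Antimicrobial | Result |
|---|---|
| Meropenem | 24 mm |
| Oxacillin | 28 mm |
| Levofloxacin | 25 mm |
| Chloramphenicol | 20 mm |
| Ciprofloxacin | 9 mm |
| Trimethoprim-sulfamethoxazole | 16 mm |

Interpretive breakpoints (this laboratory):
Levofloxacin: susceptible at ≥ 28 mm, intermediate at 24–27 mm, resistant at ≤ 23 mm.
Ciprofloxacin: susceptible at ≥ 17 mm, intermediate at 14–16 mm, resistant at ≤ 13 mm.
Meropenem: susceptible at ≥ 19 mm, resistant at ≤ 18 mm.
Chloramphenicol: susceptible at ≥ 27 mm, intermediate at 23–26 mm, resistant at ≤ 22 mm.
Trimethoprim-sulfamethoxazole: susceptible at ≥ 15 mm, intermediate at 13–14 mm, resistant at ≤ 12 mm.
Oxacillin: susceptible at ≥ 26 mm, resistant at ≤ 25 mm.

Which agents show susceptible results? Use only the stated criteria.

Meropenem: 24 mm is ≥ 19 mm — susceptible
Oxacillin: 28 mm is ≥ 26 mm → Susceptible
Levofloxacin 25 mm: in 24–27 mm — Intermediate
Chloramphenicol (20 mm) ≤ 22 mm ⇒ R
Ciprofloxacin: 9 mm is ≤ 13 mm ⇒ Resistant
Trimethoprim-sulfamethoxazole: 16 mm is ≥ 15 mm → susceptible

meropenem, oxacillin, trimethoprim-sulfamethoxazole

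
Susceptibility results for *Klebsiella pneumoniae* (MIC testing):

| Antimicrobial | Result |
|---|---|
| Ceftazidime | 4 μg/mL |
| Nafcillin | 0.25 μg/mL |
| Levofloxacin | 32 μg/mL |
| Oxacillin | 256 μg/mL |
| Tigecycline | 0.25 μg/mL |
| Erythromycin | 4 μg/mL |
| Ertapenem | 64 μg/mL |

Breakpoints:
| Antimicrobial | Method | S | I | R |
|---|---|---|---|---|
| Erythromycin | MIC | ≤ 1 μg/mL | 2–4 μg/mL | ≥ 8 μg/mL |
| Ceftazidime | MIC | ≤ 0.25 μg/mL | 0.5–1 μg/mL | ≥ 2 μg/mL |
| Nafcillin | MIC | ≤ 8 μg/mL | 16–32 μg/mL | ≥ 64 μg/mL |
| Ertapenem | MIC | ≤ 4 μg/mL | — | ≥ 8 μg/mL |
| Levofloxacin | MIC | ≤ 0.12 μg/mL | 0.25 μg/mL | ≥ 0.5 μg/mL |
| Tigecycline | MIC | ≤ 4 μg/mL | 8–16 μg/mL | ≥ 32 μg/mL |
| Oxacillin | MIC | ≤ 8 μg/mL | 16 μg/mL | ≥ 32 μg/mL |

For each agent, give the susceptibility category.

R, S, R, R, S, I, R

Ceftazidime: 4 μg/mL is ≥ 2 μg/mL → Resistant
Nafcillin: 0.25 μg/mL is ≤ 8 μg/mL — Susceptible
Levofloxacin 32 μg/mL: ≥ 0.5 μg/mL → Resistant
Oxacillin 256 μg/mL: ≥ 32 μg/mL → Resistant
Tigecycline: 0.25 μg/mL is ≤ 4 μg/mL — susceptible
Erythromycin 4 μg/mL: in 2–4 μg/mL — I
Ertapenem (64 μg/mL) ≥ 8 μg/mL ⇒ resistant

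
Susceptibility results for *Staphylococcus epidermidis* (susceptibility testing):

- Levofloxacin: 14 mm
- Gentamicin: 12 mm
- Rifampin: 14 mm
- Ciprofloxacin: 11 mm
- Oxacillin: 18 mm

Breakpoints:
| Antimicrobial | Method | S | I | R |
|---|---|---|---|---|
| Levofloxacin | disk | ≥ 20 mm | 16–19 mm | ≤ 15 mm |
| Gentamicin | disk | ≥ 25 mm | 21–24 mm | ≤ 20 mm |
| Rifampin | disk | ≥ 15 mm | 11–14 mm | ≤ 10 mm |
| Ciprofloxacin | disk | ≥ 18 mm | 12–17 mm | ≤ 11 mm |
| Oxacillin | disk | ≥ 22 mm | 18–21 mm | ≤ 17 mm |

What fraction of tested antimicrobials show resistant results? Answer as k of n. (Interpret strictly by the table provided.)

3 of 5

Levofloxacin: 14 mm is ≤ 15 mm — Resistant
Gentamicin 12 mm: ≤ 20 mm — resistant
Rifampin 14 mm: in 11–14 mm ⇒ I
Ciprofloxacin 11 mm: ≤ 11 mm → Resistant
Oxacillin: 18 mm is in 18–21 mm — Intermediate
Resistant: 3/5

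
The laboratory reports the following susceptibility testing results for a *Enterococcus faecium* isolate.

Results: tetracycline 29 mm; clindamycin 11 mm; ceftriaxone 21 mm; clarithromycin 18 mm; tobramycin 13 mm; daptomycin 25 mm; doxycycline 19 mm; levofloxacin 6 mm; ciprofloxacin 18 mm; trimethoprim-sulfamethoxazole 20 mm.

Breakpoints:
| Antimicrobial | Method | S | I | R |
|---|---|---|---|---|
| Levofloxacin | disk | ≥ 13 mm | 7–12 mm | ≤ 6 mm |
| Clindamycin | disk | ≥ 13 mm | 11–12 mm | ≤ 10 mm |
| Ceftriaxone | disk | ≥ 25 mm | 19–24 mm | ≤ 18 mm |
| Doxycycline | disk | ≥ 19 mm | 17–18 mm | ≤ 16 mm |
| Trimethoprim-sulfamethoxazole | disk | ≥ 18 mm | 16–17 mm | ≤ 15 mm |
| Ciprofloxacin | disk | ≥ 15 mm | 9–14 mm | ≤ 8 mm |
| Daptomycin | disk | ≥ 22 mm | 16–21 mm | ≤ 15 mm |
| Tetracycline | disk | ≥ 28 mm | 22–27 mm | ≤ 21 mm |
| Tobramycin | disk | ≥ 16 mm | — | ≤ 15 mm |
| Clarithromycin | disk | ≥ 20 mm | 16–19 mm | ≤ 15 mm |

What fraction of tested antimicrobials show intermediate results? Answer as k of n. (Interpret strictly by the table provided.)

3 of 10

Tetracycline (29 mm) ≥ 28 mm ⇒ Susceptible
Clindamycin (11 mm) in 11–12 mm — intermediate
Ceftriaxone (21 mm) in 19–24 mm ⇒ I
Clarithromycin 18 mm: in 16–19 mm → Intermediate
Tobramycin (13 mm) ≤ 15 mm → Resistant
Daptomycin: 25 mm is ≥ 22 mm — S
Doxycycline: 19 mm is ≥ 19 mm ⇒ susceptible
Levofloxacin: 6 mm is ≤ 6 mm → R
Ciprofloxacin: 18 mm is ≥ 15 mm → Susceptible
Trimethoprim-sulfamethoxazole 20 mm: ≥ 18 mm ⇒ S
Intermediate: 3/10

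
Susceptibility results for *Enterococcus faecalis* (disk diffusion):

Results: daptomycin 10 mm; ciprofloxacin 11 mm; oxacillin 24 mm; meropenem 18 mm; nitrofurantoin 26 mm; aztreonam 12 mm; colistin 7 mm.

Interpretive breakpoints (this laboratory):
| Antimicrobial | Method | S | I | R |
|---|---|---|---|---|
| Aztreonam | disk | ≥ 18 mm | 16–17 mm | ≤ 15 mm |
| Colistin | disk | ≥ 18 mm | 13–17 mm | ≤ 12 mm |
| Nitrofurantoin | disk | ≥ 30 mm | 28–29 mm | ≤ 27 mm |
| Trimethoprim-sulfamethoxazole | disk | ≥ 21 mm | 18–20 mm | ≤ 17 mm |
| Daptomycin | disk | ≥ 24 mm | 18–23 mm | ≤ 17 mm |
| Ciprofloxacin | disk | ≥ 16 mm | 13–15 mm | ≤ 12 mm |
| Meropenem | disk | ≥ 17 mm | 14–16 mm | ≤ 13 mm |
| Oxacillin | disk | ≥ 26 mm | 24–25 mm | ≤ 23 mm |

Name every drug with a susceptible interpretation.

Daptomycin (10 mm) ≤ 17 mm ⇒ R
Ciprofloxacin (11 mm) ≤ 12 mm — Resistant
Oxacillin (24 mm) in 24–25 mm ⇒ Intermediate
Meropenem: 18 mm is ≥ 17 mm → Susceptible
Nitrofurantoin 26 mm: ≤ 27 mm ⇒ Resistant
Aztreonam: 12 mm is ≤ 15 mm ⇒ R
Colistin (7 mm) ≤ 12 mm ⇒ Resistant

meropenem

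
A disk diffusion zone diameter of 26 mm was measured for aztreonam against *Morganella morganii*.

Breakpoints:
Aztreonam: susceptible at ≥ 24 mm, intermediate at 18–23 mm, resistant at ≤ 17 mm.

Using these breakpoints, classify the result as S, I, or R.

S

Aztreonam: 26 mm is ≥ 24 mm — susceptible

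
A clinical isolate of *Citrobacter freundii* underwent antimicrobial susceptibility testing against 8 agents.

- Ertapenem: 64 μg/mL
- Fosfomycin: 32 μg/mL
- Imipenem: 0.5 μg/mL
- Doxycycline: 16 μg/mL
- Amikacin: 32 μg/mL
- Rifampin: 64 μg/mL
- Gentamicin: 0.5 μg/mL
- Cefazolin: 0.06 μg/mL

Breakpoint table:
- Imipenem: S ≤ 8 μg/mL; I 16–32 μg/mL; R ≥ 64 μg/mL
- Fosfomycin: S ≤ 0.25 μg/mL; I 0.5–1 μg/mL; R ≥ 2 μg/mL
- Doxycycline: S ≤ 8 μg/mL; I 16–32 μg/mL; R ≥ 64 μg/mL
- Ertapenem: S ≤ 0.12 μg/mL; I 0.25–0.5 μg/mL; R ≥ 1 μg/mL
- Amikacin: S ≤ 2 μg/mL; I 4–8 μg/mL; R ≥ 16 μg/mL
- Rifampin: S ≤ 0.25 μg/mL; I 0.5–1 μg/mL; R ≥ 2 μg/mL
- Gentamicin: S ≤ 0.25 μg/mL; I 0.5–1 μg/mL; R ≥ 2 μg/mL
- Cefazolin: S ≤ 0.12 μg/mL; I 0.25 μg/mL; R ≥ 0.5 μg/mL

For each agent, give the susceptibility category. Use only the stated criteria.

Ertapenem 64 μg/mL: ≥ 1 μg/mL → Resistant
Fosfomycin (32 μg/mL) ≥ 2 μg/mL — resistant
Imipenem 0.5 μg/mL: ≤ 8 μg/mL → S
Doxycycline 16 μg/mL: in 16–32 μg/mL — I
Amikacin (32 μg/mL) ≥ 16 μg/mL → resistant
Rifampin (64 μg/mL) ≥ 2 μg/mL ⇒ resistant
Gentamicin: 0.5 μg/mL is in 0.5–1 μg/mL → Intermediate
Cefazolin 0.06 μg/mL: ≤ 0.12 μg/mL ⇒ S

R, R, S, I, R, R, I, S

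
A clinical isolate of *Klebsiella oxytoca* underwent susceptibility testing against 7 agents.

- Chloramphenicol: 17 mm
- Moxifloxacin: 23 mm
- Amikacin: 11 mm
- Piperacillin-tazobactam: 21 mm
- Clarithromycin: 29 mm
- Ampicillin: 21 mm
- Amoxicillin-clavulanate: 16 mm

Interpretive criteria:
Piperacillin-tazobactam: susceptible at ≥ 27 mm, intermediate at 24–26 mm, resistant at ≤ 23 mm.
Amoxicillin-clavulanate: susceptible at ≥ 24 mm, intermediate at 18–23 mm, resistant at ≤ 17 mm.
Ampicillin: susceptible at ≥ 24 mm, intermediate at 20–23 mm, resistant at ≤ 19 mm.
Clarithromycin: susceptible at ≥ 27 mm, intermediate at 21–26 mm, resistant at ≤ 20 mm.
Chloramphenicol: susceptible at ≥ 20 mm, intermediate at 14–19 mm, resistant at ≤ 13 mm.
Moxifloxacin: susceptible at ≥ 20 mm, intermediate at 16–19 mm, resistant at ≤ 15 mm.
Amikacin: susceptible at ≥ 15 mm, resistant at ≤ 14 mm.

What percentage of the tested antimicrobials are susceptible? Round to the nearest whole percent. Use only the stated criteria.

29%

Chloramphenicol 17 mm: in 14–19 mm ⇒ Intermediate
Moxifloxacin 23 mm: ≥ 20 mm → S
Amikacin: 11 mm is ≤ 14 mm → resistant
Piperacillin-tazobactam 21 mm: ≤ 23 mm — R
Clarithromycin: 29 mm is ≥ 27 mm — S
Ampicillin (21 mm) in 20–23 mm → Intermediate
Amoxicillin-clavulanate 16 mm: ≤ 17 mm — resistant
Susceptible: 2/7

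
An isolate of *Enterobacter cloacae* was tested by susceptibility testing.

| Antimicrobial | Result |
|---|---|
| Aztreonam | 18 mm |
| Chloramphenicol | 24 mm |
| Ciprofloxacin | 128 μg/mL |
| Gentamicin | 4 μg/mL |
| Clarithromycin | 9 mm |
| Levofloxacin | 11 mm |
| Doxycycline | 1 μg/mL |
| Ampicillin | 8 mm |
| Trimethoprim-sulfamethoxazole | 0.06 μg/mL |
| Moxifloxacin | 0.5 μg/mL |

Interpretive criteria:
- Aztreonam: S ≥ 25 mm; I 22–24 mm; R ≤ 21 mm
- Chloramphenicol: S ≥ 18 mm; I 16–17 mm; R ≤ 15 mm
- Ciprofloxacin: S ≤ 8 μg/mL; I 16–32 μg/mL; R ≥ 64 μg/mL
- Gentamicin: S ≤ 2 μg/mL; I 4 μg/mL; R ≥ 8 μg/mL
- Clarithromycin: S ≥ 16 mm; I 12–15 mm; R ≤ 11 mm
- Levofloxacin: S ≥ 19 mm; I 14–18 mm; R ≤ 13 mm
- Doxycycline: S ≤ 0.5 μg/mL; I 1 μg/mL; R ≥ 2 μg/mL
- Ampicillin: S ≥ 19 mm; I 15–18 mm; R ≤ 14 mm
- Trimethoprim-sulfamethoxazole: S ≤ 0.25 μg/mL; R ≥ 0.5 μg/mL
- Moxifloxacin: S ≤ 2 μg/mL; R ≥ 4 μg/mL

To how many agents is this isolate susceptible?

3

Aztreonam (18 mm) ≤ 21 mm → R
Chloramphenicol 24 mm: ≥ 18 mm → Susceptible
Ciprofloxacin 128 μg/mL: ≥ 64 μg/mL ⇒ R
Gentamicin 4 μg/mL: = 4 μg/mL ⇒ I
Clarithromycin: 9 mm is ≤ 11 mm → resistant
Levofloxacin: 11 mm is ≤ 13 mm → resistant
Doxycycline: 1 μg/mL is = 1 μg/mL → intermediate
Ampicillin (8 mm) ≤ 14 mm → resistant
Trimethoprim-sulfamethoxazole 0.06 μg/mL: ≤ 0.25 μg/mL — susceptible
Moxifloxacin: 0.5 μg/mL is ≤ 2 μg/mL → susceptible
Susceptible: 3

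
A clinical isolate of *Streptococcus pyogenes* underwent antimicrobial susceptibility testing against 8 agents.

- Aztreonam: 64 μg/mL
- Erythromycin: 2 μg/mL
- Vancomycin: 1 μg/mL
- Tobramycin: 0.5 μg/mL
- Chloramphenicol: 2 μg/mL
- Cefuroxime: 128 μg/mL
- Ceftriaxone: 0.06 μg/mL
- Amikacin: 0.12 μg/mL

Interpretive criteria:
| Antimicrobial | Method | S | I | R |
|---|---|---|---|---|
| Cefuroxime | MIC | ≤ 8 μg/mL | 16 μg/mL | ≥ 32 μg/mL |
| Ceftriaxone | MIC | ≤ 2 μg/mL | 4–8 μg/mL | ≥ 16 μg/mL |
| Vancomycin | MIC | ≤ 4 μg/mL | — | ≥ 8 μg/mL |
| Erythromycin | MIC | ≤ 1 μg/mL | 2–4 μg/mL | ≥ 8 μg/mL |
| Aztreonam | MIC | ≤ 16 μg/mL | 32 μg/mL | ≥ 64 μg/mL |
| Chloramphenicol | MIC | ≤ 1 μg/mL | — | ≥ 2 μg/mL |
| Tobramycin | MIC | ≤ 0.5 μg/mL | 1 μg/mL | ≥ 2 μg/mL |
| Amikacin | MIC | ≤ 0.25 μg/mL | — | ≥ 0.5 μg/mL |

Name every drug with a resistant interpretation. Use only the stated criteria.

Aztreonam (64 μg/mL) ≥ 64 μg/mL — resistant
Erythromycin: 2 μg/mL is in 2–4 μg/mL — Intermediate
Vancomycin (1 μg/mL) ≤ 4 μg/mL → susceptible
Tobramycin (0.5 μg/mL) ≤ 0.5 μg/mL — susceptible
Chloramphenicol (2 μg/mL) ≥ 2 μg/mL — resistant
Cefuroxime: 128 μg/mL is ≥ 32 μg/mL ⇒ Resistant
Ceftriaxone 0.06 μg/mL: ≤ 2 μg/mL — susceptible
Amikacin (0.12 μg/mL) ≤ 0.25 μg/mL ⇒ Susceptible

aztreonam, chloramphenicol, cefuroxime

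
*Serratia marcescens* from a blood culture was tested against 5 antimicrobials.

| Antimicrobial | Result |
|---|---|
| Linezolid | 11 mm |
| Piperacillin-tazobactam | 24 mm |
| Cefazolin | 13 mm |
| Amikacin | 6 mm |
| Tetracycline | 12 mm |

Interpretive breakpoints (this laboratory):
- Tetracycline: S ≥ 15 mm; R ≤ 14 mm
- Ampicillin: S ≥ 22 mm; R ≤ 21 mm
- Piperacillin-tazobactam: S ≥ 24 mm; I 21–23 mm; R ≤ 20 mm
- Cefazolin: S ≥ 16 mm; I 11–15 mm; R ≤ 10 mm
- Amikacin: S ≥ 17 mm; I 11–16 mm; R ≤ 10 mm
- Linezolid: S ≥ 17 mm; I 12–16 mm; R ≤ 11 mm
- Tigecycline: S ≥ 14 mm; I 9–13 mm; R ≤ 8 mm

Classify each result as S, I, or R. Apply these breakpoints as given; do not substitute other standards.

Linezolid 11 mm: ≤ 11 mm — resistant
Piperacillin-tazobactam 24 mm: ≥ 24 mm — Susceptible
Cefazolin 13 mm: in 11–15 mm → Intermediate
Amikacin (6 mm) ≤ 10 mm ⇒ R
Tetracycline (12 mm) ≤ 14 mm → R

R, S, I, R, R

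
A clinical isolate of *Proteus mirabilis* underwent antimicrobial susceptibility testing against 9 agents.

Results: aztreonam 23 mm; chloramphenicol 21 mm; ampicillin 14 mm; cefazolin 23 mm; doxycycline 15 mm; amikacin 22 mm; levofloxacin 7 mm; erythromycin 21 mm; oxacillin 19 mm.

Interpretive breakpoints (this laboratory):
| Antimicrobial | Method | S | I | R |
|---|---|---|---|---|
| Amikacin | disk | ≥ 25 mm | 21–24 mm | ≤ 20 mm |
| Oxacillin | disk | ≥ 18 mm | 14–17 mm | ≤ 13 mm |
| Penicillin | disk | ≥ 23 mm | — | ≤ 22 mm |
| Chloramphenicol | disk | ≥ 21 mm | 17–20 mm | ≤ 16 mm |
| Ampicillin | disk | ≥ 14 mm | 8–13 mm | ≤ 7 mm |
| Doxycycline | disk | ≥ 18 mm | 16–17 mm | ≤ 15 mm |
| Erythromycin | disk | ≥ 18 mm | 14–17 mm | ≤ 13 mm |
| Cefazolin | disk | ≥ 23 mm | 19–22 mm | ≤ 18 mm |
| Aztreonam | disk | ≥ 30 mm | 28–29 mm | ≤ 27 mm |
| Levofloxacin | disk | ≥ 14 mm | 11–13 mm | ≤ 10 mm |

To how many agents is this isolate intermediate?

1

Aztreonam: 23 mm is ≤ 27 mm — Resistant
Chloramphenicol 21 mm: ≥ 21 mm → Susceptible
Ampicillin: 14 mm is ≥ 14 mm ⇒ Susceptible
Cefazolin 23 mm: ≥ 23 mm ⇒ S
Doxycycline: 15 mm is ≤ 15 mm ⇒ Resistant
Amikacin (22 mm) in 21–24 mm ⇒ I
Levofloxacin (7 mm) ≤ 10 mm → R
Erythromycin 21 mm: ≥ 18 mm — susceptible
Oxacillin (19 mm) ≥ 18 mm — susceptible
Intermediate: 1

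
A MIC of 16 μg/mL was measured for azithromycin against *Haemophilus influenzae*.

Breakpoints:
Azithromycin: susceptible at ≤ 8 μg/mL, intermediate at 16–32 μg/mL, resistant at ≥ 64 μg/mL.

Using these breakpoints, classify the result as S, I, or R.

Azithromycin (16 μg/mL) in 16–32 μg/mL ⇒ I

I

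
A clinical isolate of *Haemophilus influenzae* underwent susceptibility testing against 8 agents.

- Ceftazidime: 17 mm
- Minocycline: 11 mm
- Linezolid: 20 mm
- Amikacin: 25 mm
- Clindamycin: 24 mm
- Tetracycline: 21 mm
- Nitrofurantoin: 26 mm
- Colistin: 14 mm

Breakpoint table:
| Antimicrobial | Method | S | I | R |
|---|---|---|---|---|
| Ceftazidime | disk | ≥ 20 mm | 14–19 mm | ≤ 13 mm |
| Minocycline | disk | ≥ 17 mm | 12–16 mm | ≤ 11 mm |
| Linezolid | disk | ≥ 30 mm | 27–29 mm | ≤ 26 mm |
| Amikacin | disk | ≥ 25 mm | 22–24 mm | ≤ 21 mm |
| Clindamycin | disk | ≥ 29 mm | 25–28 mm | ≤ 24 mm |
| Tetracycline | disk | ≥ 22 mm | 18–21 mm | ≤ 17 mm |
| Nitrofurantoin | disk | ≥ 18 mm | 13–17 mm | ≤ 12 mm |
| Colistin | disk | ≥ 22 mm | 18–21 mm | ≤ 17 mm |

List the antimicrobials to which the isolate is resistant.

minocycline, linezolid, clindamycin, colistin

Ceftazidime (17 mm) in 14–19 mm — I
Minocycline: 11 mm is ≤ 11 mm ⇒ Resistant
Linezolid (20 mm) ≤ 26 mm — R
Amikacin 25 mm: ≥ 25 mm ⇒ susceptible
Clindamycin 24 mm: ≤ 24 mm → R
Tetracycline 21 mm: in 18–21 mm ⇒ intermediate
Nitrofurantoin: 26 mm is ≥ 18 mm — S
Colistin 14 mm: ≤ 17 mm → Resistant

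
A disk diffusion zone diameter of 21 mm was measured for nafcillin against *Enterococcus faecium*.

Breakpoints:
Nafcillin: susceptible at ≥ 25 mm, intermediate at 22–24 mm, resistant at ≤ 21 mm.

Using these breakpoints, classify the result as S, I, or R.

Nafcillin 21 mm: ≤ 21 mm — Resistant

R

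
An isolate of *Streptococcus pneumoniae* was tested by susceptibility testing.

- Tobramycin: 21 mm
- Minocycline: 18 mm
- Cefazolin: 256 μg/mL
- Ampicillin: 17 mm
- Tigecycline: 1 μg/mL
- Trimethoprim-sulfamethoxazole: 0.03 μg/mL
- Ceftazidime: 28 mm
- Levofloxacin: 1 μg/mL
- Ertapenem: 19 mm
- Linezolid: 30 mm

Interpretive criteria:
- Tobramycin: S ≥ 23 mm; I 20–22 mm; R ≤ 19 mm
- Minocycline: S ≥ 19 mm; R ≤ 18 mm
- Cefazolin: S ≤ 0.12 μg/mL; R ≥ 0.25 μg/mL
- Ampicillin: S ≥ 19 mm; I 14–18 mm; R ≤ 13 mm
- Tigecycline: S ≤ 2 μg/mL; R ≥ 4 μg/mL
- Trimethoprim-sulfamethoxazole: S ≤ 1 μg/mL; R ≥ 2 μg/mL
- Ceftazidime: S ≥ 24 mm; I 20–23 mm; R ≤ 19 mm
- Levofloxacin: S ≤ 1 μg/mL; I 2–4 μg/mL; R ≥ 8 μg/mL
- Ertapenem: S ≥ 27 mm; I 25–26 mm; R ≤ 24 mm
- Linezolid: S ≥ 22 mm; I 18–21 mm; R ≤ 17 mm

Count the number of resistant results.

Tobramycin: 21 mm is in 20–22 mm ⇒ intermediate
Minocycline 18 mm: ≤ 18 mm ⇒ Resistant
Cefazolin 256 μg/mL: ≥ 0.25 μg/mL → Resistant
Ampicillin (17 mm) in 14–18 mm — Intermediate
Tigecycline 1 μg/mL: ≤ 2 μg/mL — S
Trimethoprim-sulfamethoxazole (0.03 μg/mL) ≤ 1 μg/mL — S
Ceftazidime (28 mm) ≥ 24 mm — susceptible
Levofloxacin 1 μg/mL: ≤ 1 μg/mL → S
Ertapenem (19 mm) ≤ 24 mm ⇒ Resistant
Linezolid: 30 mm is ≥ 22 mm ⇒ Susceptible
Resistant: 3

3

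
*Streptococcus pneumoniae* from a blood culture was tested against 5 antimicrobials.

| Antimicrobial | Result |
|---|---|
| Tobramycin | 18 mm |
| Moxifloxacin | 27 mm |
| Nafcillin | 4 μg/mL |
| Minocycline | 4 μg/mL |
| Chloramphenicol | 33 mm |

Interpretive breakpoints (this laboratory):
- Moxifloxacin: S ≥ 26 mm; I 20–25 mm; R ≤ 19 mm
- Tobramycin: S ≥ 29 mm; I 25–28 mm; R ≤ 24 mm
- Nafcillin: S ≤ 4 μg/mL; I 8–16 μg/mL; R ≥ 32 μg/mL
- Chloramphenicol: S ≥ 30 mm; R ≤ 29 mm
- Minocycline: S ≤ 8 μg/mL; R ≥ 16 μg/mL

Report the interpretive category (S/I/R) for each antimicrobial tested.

R, S, S, S, S

Tobramycin 18 mm: ≤ 24 mm — resistant
Moxifloxacin: 27 mm is ≥ 26 mm — Susceptible
Nafcillin 4 μg/mL: ≤ 4 μg/mL ⇒ S
Minocycline 4 μg/mL: ≤ 8 μg/mL → susceptible
Chloramphenicol: 33 mm is ≥ 30 mm → S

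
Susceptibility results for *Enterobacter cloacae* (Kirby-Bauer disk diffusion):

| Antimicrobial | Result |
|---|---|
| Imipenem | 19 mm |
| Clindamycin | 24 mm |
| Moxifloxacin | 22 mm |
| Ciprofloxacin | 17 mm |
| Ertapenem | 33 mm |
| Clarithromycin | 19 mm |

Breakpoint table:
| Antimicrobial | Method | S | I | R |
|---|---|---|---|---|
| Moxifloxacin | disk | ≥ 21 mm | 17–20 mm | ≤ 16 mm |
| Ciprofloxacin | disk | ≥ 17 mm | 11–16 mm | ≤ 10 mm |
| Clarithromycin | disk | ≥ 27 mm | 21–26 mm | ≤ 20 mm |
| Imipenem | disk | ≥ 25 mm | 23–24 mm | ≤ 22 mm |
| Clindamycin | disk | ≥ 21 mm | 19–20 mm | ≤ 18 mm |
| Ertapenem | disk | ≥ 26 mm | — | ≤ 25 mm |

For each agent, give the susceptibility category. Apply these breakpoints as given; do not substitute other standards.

Imipenem (19 mm) ≤ 22 mm → resistant
Clindamycin 24 mm: ≥ 21 mm ⇒ susceptible
Moxifloxacin (22 mm) ≥ 21 mm → S
Ciprofloxacin (17 mm) ≥ 17 mm → Susceptible
Ertapenem (33 mm) ≥ 26 mm → susceptible
Clarithromycin 19 mm: ≤ 20 mm → resistant

R, S, S, S, S, R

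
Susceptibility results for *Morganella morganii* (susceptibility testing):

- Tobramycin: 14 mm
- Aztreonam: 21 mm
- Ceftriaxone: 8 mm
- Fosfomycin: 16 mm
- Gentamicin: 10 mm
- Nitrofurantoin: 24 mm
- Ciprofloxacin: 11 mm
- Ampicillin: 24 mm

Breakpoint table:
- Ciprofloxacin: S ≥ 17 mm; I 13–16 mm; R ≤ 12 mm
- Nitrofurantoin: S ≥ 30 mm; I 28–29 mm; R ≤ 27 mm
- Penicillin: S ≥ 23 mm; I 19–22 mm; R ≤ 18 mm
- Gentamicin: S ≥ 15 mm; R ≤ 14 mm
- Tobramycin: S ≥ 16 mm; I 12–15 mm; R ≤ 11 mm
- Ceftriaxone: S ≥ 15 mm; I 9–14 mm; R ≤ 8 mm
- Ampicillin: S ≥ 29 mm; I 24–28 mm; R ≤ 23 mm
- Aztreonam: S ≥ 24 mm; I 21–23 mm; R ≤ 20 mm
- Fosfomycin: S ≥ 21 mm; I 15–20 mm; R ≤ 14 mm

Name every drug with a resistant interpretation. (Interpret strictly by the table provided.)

ceftriaxone, gentamicin, nitrofurantoin, ciprofloxacin

Tobramycin 14 mm: in 12–15 mm — Intermediate
Aztreonam 21 mm: in 21–23 mm → intermediate
Ceftriaxone 8 mm: ≤ 8 mm → resistant
Fosfomycin 16 mm: in 15–20 mm ⇒ intermediate
Gentamicin (10 mm) ≤ 14 mm ⇒ Resistant
Nitrofurantoin: 24 mm is ≤ 27 mm → R
Ciprofloxacin (11 mm) ≤ 12 mm → resistant
Ampicillin (24 mm) in 24–28 mm → intermediate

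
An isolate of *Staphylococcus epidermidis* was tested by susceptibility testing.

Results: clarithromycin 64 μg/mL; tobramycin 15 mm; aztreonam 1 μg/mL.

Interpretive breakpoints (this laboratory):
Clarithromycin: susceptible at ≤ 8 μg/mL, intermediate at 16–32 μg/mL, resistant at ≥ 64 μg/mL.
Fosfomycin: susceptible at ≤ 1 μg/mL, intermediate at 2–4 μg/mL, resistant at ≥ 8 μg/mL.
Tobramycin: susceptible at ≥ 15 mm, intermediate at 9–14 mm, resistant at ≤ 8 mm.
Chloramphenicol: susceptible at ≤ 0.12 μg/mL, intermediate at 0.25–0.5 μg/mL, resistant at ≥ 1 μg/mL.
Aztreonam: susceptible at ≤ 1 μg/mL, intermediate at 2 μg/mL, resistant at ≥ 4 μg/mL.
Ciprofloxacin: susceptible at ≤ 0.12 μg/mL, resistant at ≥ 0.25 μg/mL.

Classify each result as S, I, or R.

R, S, S

Clarithromycin: 64 μg/mL is ≥ 64 μg/mL ⇒ resistant
Tobramycin: 15 mm is ≥ 15 mm → Susceptible
Aztreonam (1 μg/mL) ≤ 1 μg/mL — susceptible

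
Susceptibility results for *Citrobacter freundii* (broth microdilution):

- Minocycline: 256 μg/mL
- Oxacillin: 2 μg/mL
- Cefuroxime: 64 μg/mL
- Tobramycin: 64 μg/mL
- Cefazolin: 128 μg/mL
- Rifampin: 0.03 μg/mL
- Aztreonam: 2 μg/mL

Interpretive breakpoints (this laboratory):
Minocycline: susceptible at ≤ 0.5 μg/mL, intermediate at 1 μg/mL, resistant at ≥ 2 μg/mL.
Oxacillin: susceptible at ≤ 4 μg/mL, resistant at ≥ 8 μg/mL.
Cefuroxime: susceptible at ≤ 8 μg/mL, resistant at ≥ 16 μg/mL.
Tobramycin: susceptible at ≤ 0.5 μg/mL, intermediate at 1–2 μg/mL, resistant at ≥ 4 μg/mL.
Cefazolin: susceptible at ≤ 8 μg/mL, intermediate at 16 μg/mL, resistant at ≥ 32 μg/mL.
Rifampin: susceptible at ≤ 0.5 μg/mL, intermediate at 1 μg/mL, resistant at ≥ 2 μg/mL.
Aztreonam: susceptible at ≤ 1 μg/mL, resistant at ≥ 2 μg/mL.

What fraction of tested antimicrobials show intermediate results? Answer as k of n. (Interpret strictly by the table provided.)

0 of 7

Minocycline: 256 μg/mL is ≥ 2 μg/mL ⇒ resistant
Oxacillin (2 μg/mL) ≤ 4 μg/mL ⇒ susceptible
Cefuroxime: 64 μg/mL is ≥ 16 μg/mL ⇒ Resistant
Tobramycin 64 μg/mL: ≥ 4 μg/mL ⇒ Resistant
Cefazolin (128 μg/mL) ≥ 32 μg/mL → resistant
Rifampin (0.03 μg/mL) ≤ 0.5 μg/mL ⇒ susceptible
Aztreonam 2 μg/mL: ≥ 2 μg/mL → resistant
Intermediate: 0/7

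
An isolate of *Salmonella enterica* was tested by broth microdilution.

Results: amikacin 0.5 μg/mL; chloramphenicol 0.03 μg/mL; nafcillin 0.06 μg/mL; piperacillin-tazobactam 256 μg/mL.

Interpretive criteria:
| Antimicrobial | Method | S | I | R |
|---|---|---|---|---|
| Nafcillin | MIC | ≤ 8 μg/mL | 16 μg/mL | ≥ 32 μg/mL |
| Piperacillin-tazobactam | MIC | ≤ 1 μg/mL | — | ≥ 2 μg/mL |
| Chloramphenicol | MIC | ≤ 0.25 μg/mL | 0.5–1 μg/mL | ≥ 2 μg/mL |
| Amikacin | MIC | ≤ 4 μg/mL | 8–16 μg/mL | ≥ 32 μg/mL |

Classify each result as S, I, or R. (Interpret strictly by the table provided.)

Amikacin (0.5 μg/mL) ≤ 4 μg/mL — Susceptible
Chloramphenicol: 0.03 μg/mL is ≤ 0.25 μg/mL — susceptible
Nafcillin (0.06 μg/mL) ≤ 8 μg/mL — S
Piperacillin-tazobactam 256 μg/mL: ≥ 2 μg/mL ⇒ R

S, S, S, R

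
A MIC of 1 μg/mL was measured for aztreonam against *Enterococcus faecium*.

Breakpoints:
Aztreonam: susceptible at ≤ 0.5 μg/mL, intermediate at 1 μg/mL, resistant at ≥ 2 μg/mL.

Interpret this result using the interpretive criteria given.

Aztreonam (1 μg/mL) = 1 μg/mL ⇒ I

Intermediate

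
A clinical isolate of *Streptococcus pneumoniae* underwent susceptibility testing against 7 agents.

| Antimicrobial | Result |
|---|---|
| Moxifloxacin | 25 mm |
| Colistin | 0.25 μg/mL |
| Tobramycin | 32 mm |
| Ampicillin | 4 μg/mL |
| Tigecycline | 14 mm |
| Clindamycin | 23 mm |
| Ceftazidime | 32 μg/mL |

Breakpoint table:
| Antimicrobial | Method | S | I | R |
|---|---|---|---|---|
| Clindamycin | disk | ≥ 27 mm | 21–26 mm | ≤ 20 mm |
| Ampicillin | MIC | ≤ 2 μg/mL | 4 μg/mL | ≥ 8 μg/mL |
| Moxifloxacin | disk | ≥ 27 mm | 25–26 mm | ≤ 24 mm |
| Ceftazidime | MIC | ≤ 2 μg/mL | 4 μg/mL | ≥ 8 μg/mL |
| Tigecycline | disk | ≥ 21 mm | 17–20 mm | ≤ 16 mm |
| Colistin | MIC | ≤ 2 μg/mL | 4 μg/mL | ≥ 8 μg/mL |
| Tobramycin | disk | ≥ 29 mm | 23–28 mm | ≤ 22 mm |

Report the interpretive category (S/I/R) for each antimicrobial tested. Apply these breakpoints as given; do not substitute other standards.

I, S, S, I, R, I, R

Moxifloxacin: 25 mm is in 25–26 mm → I
Colistin (0.25 μg/mL) ≤ 2 μg/mL — susceptible
Tobramycin 32 mm: ≥ 29 mm ⇒ S
Ampicillin (4 μg/mL) = 4 μg/mL ⇒ intermediate
Tigecycline (14 mm) ≤ 16 mm → R
Clindamycin: 23 mm is in 21–26 mm — intermediate
Ceftazidime: 32 μg/mL is ≥ 8 μg/mL — R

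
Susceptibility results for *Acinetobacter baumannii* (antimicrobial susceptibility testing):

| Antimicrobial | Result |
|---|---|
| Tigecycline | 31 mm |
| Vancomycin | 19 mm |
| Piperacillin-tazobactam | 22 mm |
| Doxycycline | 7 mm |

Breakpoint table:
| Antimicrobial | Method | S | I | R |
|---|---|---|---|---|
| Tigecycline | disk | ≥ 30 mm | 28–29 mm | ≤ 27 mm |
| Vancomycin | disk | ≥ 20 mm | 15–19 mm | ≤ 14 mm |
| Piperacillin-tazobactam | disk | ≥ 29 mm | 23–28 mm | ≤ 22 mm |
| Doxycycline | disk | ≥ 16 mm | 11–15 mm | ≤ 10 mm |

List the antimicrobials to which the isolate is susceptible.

tigecycline

Tigecycline 31 mm: ≥ 30 mm → susceptible
Vancomycin: 19 mm is in 15–19 mm → intermediate
Piperacillin-tazobactam (22 mm) ≤ 22 mm → resistant
Doxycycline 7 mm: ≤ 10 mm → R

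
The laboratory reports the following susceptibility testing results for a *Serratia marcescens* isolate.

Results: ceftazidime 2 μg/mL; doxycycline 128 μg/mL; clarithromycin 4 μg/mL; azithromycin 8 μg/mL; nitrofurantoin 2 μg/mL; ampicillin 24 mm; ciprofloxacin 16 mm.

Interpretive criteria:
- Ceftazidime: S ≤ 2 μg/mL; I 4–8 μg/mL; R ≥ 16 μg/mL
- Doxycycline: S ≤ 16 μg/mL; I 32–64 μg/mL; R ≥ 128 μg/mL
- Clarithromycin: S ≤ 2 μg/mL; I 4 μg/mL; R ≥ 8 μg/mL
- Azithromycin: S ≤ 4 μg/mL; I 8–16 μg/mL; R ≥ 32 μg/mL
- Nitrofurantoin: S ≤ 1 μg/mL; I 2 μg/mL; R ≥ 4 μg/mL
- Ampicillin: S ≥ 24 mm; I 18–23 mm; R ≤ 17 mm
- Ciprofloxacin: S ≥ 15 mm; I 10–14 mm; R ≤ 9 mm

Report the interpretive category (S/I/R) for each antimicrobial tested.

S, R, I, I, I, S, S

Ceftazidime 2 μg/mL: ≤ 2 μg/mL → S
Doxycycline: 128 μg/mL is ≥ 128 μg/mL → resistant
Clarithromycin 4 μg/mL: = 4 μg/mL — Intermediate
Azithromycin 8 μg/mL: in 8–16 μg/mL — intermediate
Nitrofurantoin (2 μg/mL) = 2 μg/mL — I
Ampicillin 24 mm: ≥ 24 mm — S
Ciprofloxacin 16 mm: ≥ 15 mm ⇒ Susceptible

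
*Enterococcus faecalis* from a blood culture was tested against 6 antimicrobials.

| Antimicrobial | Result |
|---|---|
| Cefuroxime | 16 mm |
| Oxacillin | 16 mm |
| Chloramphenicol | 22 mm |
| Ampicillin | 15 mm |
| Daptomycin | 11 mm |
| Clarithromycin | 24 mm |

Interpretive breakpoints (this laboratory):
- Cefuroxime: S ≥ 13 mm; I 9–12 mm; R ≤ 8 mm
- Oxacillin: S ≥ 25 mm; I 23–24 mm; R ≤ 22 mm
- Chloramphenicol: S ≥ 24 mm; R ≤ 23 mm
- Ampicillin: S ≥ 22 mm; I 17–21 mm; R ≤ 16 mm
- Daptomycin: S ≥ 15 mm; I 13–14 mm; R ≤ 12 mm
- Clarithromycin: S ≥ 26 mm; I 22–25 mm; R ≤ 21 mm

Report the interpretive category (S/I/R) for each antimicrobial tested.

Cefuroxime 16 mm: ≥ 13 mm → S
Oxacillin (16 mm) ≤ 22 mm — resistant
Chloramphenicol (22 mm) ≤ 23 mm — resistant
Ampicillin 15 mm: ≤ 16 mm ⇒ resistant
Daptomycin 11 mm: ≤ 12 mm → resistant
Clarithromycin (24 mm) in 22–25 mm ⇒ intermediate

S, R, R, R, R, I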